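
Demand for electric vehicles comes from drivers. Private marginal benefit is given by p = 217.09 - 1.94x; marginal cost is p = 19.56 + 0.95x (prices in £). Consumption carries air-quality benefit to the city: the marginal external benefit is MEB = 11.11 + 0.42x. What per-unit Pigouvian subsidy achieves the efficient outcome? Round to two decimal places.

Social marginal benefit = demand + MEB = 228.20 - 1.52x.
Set SMB = MC: 228.20 - 1.52x = 19.56 + 0.95x → x* = 84.4696.
The Pigouvian subsidy equals MEB at x*: 11.11 + 0.42×84.4696 = 46.5872.

subsidy = £46.59 per unit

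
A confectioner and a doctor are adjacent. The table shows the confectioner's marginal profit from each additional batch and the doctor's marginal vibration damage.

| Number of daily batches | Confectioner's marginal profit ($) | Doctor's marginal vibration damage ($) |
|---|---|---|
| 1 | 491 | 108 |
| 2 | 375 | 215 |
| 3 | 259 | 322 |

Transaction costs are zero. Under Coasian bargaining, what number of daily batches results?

Bargaining reaches the level where marginal profit last exceeds marginal vibration damage.
That holds through level 2 (375 ≥ 215) but not at 3 (259 < 322).

2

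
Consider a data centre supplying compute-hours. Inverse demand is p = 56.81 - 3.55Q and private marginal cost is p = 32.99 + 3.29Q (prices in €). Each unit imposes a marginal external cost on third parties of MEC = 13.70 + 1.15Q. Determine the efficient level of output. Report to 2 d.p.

Social marginal cost = private MC + MEC = 46.69 + 4.44Q.
Set SMC = demand: 46.69 + 4.44Q = 56.81 - 3.55Q → Q* = 1.2666.

Q* = 1.27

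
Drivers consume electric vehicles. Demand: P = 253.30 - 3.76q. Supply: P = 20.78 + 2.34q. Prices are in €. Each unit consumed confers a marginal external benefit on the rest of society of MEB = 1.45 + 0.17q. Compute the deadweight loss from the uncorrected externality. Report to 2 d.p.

DWL = €5.30

Market equilibrium (private): 20.78 + 2.34q = 253.30 - 3.76q → q_m = 38.1180.
Social marginal benefit = demand + MEB = 254.75 - 3.59q.
Set SMB = MC: 254.75 - 3.59q = 20.78 + 2.34q → q* = 39.4553.
Between q* and q_m the wedge SMB − MC runs linearly from 0 to MEB(q_m), so the loss is a triangle.
DWL = ½ × 1.3373 × 7.9301 = 5.3025.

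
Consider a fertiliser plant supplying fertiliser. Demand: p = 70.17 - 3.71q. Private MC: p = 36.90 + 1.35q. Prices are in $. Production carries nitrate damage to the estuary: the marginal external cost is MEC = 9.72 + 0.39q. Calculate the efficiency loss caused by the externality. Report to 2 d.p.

Market equilibrium (private): 36.90 + 1.35q = 70.17 - 3.71q → q_m = 6.5751.
Social marginal cost = private MC + MEC = 46.62 + 1.74q.
Set SMC = demand: 46.62 + 1.74q = 70.17 - 3.71q → q* = 4.3211.
The loss is the area between SMC and demand from q* to q_m; with linear curves that's a triangle of height MEC(q_m).
DWL = ½ × 2.2540 × 12.2843 = 13.8444.

DWL = $13.84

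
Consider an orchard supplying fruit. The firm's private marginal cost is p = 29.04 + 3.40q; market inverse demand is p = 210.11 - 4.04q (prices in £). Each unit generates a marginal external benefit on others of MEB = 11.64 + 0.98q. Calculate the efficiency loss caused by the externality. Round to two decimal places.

DWL = £97.49

Market equilibrium (private): 29.04 + 3.40q = 210.11 - 4.04q → q_m = 24.3374.
Social marginal cost = private MC − MEB = 17.40 + 2.42q.
Set SMC = demand: 17.40 + 2.42q = 210.11 - 4.04q → q* = 29.8313.
The loss is the area between SMC and demand from q* to q_m; with linear curves that's a triangle of height MEB(q_m).
DWL = ½ × 5.4939 × 35.4906 = 97.4909.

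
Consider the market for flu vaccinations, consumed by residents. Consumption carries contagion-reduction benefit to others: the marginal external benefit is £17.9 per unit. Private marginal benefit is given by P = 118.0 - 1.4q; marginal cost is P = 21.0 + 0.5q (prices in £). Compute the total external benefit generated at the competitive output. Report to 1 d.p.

Market equilibrium (private): 21.0 + 0.5q = 118.0 - 1.4q → q_m = 51.0526.
Total external benefit = MEB × q_m = 17.9 × 51.0526 = 913.8415.

£913.8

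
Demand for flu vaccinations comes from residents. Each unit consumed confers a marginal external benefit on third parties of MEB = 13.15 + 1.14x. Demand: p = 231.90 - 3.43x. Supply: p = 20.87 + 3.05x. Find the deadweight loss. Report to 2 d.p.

Market equilibrium (private): 20.87 + 3.05x = 231.90 - 3.43x → x_m = 32.5664.
Social marginal benefit = demand + MEB = 245.05 - 2.29x.
Set SMB = MC: 245.05 - 2.29x = 20.87 + 3.05x → x* = 41.9813.
The welfare-loss triangle has base |x_m − x*| and height MEB(x_m) (the vertical gap between SMB and MC is zero at x* and MEB at x_m).
DWL = ½ × 9.4149 × 50.2756 = 236.6699.

DWL = 236.67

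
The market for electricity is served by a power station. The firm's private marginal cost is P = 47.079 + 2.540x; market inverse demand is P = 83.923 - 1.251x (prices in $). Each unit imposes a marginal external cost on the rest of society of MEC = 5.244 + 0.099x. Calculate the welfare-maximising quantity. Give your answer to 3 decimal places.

Social marginal cost = private MC + MEC = 52.323 + 2.639x.
Set SMC = demand: 52.323 + 2.639x = 83.923 - 1.251x → x* = 8.1234.

x* = 8.123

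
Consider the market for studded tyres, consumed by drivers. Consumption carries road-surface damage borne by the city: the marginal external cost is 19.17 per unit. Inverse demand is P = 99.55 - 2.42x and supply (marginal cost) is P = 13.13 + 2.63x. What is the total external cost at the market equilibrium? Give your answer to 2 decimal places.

328.05

Market equilibrium (private): 13.13 + 2.63x = 99.55 - 2.42x → x_m = 17.1129.
Total external cost = MEC × x_m = 19.17 × 17.1129 = 328.0543.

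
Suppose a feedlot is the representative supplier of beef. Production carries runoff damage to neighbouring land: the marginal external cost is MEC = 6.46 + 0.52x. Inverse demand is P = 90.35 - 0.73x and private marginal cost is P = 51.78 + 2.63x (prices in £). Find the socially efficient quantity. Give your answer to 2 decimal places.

Social marginal cost = private MC + MEC = 58.24 + 3.15x.
Set SMC = demand: 58.24 + 3.15x = 90.35 - 0.73x → x* = 8.2758.

x* = 8.28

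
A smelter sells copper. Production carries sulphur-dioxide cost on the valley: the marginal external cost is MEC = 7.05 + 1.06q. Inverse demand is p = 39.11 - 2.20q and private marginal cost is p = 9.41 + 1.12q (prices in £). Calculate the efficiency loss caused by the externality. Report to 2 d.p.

DWL = £31.20

Market equilibrium (private): 9.41 + 1.12q = 39.11 - 2.20q → q_m = 8.9458.
Social marginal cost = private MC + MEC = 16.46 + 2.18q.
Set SMC = demand: 16.46 + 2.18q = 39.11 - 2.20q → q* = 5.1712.
Between q* and q_m the wedge SMC − demand runs linearly from 0 to MEC(q_m), so the loss is a triangle.
DWL = ½ × 3.7746 × 16.5325 = 31.2018.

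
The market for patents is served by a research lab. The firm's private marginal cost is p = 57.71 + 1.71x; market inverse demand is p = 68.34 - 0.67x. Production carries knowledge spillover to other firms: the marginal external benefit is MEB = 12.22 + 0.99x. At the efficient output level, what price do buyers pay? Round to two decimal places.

P = 57.33

Social marginal cost = private MC − MEB = 45.49 + 0.72x.
Set SMC = demand: 45.49 + 0.72x = 68.34 - 0.67x → x* = 16.4388.
Consumer price on the demand curve at x*: 68.34 − 0.67×16.4388 = 57.3260.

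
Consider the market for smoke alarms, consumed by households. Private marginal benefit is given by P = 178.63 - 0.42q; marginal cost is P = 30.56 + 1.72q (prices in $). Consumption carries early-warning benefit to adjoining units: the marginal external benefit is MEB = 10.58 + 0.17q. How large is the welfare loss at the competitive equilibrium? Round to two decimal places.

DWL = $126.70

Market equilibrium (private): 30.56 + 1.72q = 178.63 - 0.42q → q_m = 69.1916.
Social marginal benefit = demand + MEB = 189.21 - 0.25q.
Set SMB = MC: 189.21 - 0.25q = 30.56 + 1.72q → q* = 80.5330.
Height of the DWL triangle at q_m is SMB(q_m) − MC(q_m) = MEB(q_m) = 22.3426.
DWL = ½ × 11.3414 × 22.3426 = 126.6982.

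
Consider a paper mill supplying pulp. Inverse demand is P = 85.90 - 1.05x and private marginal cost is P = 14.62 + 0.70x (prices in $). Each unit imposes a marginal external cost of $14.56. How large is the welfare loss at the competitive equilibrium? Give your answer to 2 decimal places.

DWL = $60.57

Market equilibrium (private): 14.62 + 0.70x = 85.90 - 1.05x → x_m = 40.7314.
Social marginal cost = private MC + MEC = 29.18 + 0.70x.
Set SMC = demand: 29.18 + 0.70x = 85.90 - 1.05x → x* = 32.4114.
Between x* and x_m the wedge SMC − demand runs linearly from 0 to MEC(x_m), so the loss is a triangle.
DWL = ½ × 8.3200 × 14.5600 = 60.5696.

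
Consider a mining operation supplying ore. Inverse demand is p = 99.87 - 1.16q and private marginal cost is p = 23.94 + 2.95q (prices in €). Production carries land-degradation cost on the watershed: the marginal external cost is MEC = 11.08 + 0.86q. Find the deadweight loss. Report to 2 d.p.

Market equilibrium (private): 23.94 + 2.95q = 99.87 - 1.16q → q_m = 18.4745.
Social marginal cost = private MC + MEC = 35.02 + 3.81q.
Set SMC = demand: 35.02 + 3.81q = 99.87 - 1.16q → q* = 13.0483.
The loss is the area between SMC and demand from q* to q_m; with linear curves that's a triangle of height MEC(q_m).
DWL = ½ × 5.4262 × 26.9680 = 73.1669.

DWL = €73.17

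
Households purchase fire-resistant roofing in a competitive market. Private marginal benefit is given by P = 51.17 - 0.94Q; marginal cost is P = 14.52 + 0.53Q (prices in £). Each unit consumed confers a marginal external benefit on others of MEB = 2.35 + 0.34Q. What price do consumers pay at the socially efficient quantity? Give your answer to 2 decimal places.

P = £18.73

Social marginal benefit = demand + MEB = 53.52 - 0.60Q.
Set SMB = MC: 53.52 - 0.60Q = 14.52 + 0.53Q → Q* = 34.5133.
Consumer price on the demand curve at Q*: 51.17 − 0.94×34.5133 = 18.7275.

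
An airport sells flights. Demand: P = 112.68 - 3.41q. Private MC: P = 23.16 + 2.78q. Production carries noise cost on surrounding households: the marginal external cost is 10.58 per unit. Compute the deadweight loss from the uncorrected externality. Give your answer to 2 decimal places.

Market equilibrium (private): 23.16 + 2.78q = 112.68 - 3.41q → q_m = 14.4620.
Social marginal cost = private MC + MEC = 33.74 + 2.78q.
Set SMC = demand: 33.74 + 2.78q = 112.68 - 3.41q → q* = 12.7528.
Between q* and q_m the wedge SMC − demand runs linearly from 0 to MEC(q_m), so the loss is a triangle.
DWL = ½ × 1.7092 × 10.5800 = 9.0417.

DWL = 9.04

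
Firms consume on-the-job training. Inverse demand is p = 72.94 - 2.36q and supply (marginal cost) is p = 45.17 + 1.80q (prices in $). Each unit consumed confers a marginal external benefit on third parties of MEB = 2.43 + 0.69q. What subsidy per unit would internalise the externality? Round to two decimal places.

Social marginal benefit = demand + MEB = 75.37 - 1.67q.
Set SMB = MC: 75.37 - 1.67q = 45.17 + 1.80q → q* = 8.7032.
The Pigouvian subsidy equals MEB at q*: 2.43 + 0.69×8.7032 = 8.4352.

subsidy = $8.44 per unit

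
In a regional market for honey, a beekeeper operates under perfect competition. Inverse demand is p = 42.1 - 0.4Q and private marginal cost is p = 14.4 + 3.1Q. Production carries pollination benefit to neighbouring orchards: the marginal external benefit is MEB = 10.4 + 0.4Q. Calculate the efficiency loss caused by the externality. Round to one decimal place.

Market equilibrium (private): 14.4 + 3.1Q = 42.1 - 0.4Q → Q_m = 7.9143.
Social marginal cost = private MC − MEB = 4.0 + 2.7Q.
Set SMC = demand: 4.0 + 2.7Q = 42.1 - 0.4Q → Q* = 12.2903.
Height of the DWL triangle at Q_m is demand(Q_m) − SMC(Q_m) = MEB(Q_m) = 13.5657.
DWL = ½ × 4.3760 × 13.5657 = 29.6818.

DWL = 29.7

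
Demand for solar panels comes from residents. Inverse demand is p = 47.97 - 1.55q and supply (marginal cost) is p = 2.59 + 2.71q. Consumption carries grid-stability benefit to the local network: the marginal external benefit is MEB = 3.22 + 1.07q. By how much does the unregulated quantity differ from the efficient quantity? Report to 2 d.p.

Market equilibrium (private): 2.59 + 2.71q = 47.97 - 1.55q → q_m = 10.6526.
Social marginal benefit = demand + MEB = 51.19 - 0.48q.
Set SMB = MC: 51.19 - 0.48q = 2.59 + 2.71q → q* = 15.2351.
Gap = |10.6526 − 15.2351| = 4.5825.

4.58 units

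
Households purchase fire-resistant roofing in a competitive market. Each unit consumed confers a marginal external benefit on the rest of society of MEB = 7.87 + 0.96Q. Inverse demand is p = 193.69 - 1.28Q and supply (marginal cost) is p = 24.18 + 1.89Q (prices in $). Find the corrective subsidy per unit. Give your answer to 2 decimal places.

subsidy = $84.92 per unit

Social marginal benefit = demand + MEB = 201.56 - 0.32Q.
Set SMB = MC: 201.56 - 0.32Q = 24.18 + 1.89Q → Q* = 80.2624.
The Pigouvian subsidy equals MEB at Q*: 7.87 + 0.96×80.2624 = 84.9219.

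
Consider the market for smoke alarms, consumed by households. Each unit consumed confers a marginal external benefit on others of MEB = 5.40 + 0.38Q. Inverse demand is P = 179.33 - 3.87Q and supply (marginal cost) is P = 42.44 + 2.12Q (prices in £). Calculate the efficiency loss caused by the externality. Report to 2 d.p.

DWL = £17.68

Market equilibrium (private): 42.44 + 2.12Q = 179.33 - 3.87Q → Q_m = 22.8531.
Social marginal benefit = demand + MEB = 184.73 - 3.49Q.
Set SMB = MC: 184.73 - 3.49Q = 42.44 + 2.12Q → Q* = 25.3636.
Between Q* and Q_m the wedge SMB − MC runs linearly from 0 to MEB(Q_m), so the loss is a triangle.
DWL = ½ × 2.5105 × 14.0842 = 17.6792.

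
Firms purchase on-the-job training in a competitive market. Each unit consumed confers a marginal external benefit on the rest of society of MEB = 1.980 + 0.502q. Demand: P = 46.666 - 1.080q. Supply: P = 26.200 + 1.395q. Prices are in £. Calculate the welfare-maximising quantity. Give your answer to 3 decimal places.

Social marginal benefit = demand + MEB = 48.646 - 0.578q.
Set SMB = MC: 48.646 - 0.578q = 26.200 + 1.395q → q* = 11.3766.

q* = 11.377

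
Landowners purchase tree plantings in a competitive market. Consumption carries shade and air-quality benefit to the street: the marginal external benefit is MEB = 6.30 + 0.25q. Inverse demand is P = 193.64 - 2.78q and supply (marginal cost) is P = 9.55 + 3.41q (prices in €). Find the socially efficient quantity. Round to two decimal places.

Social marginal benefit = demand + MEB = 199.94 - 2.53q.
Set SMB = MC: 199.94 - 2.53q = 9.55 + 3.41q → q* = 32.0522.

q* = 32.05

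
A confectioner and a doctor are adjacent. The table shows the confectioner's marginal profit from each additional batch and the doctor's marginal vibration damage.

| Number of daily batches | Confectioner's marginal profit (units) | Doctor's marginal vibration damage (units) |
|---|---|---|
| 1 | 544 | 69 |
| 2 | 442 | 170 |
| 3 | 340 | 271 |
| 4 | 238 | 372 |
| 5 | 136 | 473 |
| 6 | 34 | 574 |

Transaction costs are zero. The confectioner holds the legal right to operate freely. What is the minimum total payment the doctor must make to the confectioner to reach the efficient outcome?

Left alone the confectioner would choose level 6 (marginal profit stays positive).
Efficient level: k* = 3 (marginal profit ≥ marginal vibration damage through 3).
The doctor must at least cover the confectioner's forgone profit from cutting 6→3: 238 + 136 + 34 = 408.

408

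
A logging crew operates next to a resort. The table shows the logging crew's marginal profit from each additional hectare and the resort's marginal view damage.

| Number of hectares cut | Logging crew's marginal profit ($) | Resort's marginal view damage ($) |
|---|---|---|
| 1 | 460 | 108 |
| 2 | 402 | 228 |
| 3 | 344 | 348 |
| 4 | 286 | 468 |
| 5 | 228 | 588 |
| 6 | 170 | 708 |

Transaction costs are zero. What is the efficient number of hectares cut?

2

Bargaining reaches the level where marginal profit last exceeds marginal view damage.
That holds through level 2 (402 ≥ 228) but not at 3 (344 < 348).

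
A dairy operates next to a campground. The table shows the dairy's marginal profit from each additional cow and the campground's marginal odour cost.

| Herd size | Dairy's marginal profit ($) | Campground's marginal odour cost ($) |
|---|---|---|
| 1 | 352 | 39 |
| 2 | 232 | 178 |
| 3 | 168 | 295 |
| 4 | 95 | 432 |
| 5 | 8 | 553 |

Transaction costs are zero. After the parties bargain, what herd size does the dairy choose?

2

Bargaining reaches the level where marginal profit last exceeds marginal odour cost.
That holds through level 2 (232 ≥ 178) but not at 3 (168 < 295).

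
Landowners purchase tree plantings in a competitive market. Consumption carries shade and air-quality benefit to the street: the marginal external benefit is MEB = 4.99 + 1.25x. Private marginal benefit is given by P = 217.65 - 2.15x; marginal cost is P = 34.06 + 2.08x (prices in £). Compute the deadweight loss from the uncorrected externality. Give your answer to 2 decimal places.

DWL = £588.87

Market equilibrium (private): 34.06 + 2.08x = 217.65 - 2.15x → x_m = 43.4019.
Social marginal benefit = demand + MEB = 222.64 - 0.90x.
Set SMB = MC: 222.64 - 0.90x = 34.06 + 2.08x → x* = 63.2819.
Between x* and x_m the wedge SMB − MC runs linearly from 0 to MEB(x_m), so the loss is a triangle.
DWL = ½ × 19.8800 × 59.2424 = 588.8695.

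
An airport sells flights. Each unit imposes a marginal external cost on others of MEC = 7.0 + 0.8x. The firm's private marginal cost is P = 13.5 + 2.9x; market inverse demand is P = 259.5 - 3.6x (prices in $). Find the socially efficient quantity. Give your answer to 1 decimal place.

x* = 32.7

Social marginal cost = private MC + MEC = 20.5 + 3.7x.
Set SMC = demand: 20.5 + 3.7x = 259.5 - 3.6x → x* = 32.7397.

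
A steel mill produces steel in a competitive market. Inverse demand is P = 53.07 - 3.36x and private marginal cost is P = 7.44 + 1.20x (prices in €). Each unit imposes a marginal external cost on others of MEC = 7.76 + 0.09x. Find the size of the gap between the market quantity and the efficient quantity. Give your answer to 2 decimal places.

Market equilibrium (private): 7.44 + 1.20x = 53.07 - 3.36x → x_m = 10.0066.
Social marginal cost = private MC + MEC = 15.20 + 1.29x.
Set SMC = demand: 15.20 + 1.29x = 53.07 - 3.36x → x* = 8.1441.
Gap = |10.0066 − 8.1441| = 1.8625.

1.86 units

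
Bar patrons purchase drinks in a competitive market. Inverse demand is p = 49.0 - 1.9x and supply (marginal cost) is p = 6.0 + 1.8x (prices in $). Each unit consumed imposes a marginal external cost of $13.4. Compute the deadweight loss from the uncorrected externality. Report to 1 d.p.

Market equilibrium (private): 6.0 + 1.8x = 49.0 - 1.9x → x_m = 11.6216.
Social marginal benefit = demand − MEC = 35.6 - 1.9x.
Set SMB = MC: 35.6 - 1.9x = 6.0 + 1.8x → x* = 8.0000.
The welfare-loss triangle has base |x_m − x*| and height MEC(x_m) (the vertical gap between SMB and MC is zero at x* and MEC at x_m).
DWL = ½ × 3.6216 × 13.4000 = 24.2647.

DWL = $24.3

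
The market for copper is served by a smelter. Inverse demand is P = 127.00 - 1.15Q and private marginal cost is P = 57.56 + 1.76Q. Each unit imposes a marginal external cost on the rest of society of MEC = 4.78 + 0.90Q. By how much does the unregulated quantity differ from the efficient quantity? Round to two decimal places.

Market equilibrium (private): 57.56 + 1.76Q = 127.00 - 1.15Q → Q_m = 23.8625.
Social marginal cost = private MC + MEC = 62.34 + 2.66Q.
Set SMC = demand: 62.34 + 2.66Q = 127.00 - 1.15Q → Q* = 16.9711.
Gap = |23.8625 − 16.9711| = 6.8914.

6.89 units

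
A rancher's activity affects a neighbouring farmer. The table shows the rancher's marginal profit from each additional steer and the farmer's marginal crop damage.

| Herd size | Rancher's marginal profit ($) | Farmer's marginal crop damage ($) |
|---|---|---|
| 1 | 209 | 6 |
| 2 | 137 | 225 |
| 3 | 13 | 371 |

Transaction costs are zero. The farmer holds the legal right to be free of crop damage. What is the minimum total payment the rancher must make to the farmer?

Efficient level: marginal profit ≥ marginal crop damage through level 1, so k* = 1.
With the farmer holding the right, the rancher must at least compensate total damage at k*: 6 = 6.

$6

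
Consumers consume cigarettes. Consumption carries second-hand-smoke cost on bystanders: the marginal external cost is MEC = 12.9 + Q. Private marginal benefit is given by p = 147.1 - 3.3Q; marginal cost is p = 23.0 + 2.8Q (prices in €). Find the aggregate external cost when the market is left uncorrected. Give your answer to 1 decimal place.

€469.4

Market equilibrium (private): 23.0 + 2.8Q = 147.1 - 3.3Q → Q_m = 20.3443.
Total external cost = ∫₀^{Q_m} (12.9 + 1.0Q) dQ = 12.9×20.3443 + ½×1.0×20.3443² = 469.3867.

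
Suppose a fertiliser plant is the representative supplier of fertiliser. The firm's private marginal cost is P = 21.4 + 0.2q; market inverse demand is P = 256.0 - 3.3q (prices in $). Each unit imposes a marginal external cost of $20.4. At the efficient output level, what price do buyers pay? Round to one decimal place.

Social marginal cost = private MC + MEC = 41.8 + 0.2q.
Set SMC = demand: 41.8 + 0.2q = 256.0 - 3.3q → q* = 61.2000.
Consumer price on the demand curve at q*: 256.0 − 3.3×61.2000 = 54.0400.

P = $54.0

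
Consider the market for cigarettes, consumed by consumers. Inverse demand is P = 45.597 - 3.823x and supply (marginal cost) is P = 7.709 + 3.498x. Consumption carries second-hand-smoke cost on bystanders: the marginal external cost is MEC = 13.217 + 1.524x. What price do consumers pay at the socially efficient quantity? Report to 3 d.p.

Social marginal benefit = demand − MEC = 32.380 - 5.347x.
Set SMB = MC: 32.380 - 5.347x = 7.709 + 3.498x → x* = 2.7893.
Consumer price on the demand curve at x*: 45.597 − 3.823×2.7893 = 34.9335.

P = 34.934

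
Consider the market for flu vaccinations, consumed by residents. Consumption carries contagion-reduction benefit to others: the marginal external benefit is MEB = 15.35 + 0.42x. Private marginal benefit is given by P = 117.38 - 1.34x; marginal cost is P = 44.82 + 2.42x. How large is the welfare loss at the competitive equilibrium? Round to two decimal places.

DWL = 82.36

Market equilibrium (private): 44.82 + 2.42x = 117.38 - 1.34x → x_m = 19.2979.
Social marginal benefit = demand + MEB = 132.73 - 0.92x.
Set SMB = MC: 132.73 - 0.92x = 44.82 + 2.42x → x* = 26.3204.
The welfare-loss triangle has base |x_m − x*| and height MEB(x_m) (the vertical gap between SMB and MC is zero at x* and MEB at x_m).
DWL = ½ × 7.0225 × 23.4551 = 82.3567.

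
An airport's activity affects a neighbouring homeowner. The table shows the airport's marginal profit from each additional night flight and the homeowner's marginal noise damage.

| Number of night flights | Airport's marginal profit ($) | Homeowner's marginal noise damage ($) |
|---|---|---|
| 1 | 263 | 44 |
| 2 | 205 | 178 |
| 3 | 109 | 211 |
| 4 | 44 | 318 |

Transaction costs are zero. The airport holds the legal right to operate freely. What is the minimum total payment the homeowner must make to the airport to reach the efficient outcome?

Left alone the airport would choose level 4 (marginal profit stays positive).
Efficient level: k* = 2 (marginal profit ≥ marginal noise damage through 2).
The homeowner must at least cover the airport's forgone profit from cutting 4→2: 109 + 44 = 153.

$153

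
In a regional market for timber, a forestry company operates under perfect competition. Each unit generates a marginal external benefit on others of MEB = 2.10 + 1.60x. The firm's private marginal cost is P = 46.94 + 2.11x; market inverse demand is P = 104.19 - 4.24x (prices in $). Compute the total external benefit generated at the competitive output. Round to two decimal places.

$83.96

Market equilibrium (private): 46.94 + 2.11x = 104.19 - 4.24x → x_m = 9.0157.
Total external benefit = ∫₀^{x_m} (2.10 + 1.60x) dx = 2.10×9.0157 + ½×1.60×9.0157² = 83.9592.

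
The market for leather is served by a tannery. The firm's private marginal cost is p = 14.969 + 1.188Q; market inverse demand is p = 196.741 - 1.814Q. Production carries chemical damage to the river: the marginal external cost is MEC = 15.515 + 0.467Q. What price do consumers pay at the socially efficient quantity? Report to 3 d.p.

Social marginal cost = private MC + MEC = 30.484 + 1.655Q.
Set SMC = demand: 30.484 + 1.655Q = 196.741 - 1.814Q → Q* = 47.9265.
Consumer price on the demand curve at Q*: 196.741 − 1.814×47.9265 = 109.8023.

P = 109.802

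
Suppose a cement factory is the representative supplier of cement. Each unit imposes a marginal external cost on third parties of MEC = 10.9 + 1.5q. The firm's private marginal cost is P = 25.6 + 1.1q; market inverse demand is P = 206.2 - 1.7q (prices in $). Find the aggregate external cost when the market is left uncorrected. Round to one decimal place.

Market equilibrium (private): 25.6 + 1.1q = 206.2 - 1.7q → q_m = 64.5000.
Total external cost = ∫₀^{q_m} (10.9 + 1.5q) dq = 10.9×64.5000 + ½×1.5×64.5000² = 3823.2375.

$3823.2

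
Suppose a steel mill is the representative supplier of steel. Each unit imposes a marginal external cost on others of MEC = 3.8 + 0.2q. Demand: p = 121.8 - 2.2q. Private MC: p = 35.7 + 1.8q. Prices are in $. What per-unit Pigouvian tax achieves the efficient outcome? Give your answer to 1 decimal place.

tax = $7.7 per unit

Social marginal cost = private MC + MEC = 39.5 + 2.0q.
Set SMC = demand: 39.5 + 2.0q = 121.8 - 2.2q → q* = 19.5952.
The Pigouvian tax equals MEC at q*: 3.8 + 0.2×19.5952 = 7.7190.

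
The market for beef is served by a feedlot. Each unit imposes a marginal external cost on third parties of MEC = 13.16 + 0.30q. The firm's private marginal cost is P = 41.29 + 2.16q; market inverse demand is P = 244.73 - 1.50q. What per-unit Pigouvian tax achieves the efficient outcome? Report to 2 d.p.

tax = 27.58 per unit

Social marginal cost = private MC + MEC = 54.45 + 2.46q.
Set SMC = demand: 54.45 + 2.46q = 244.73 - 1.50q → q* = 48.0505.
The Pigouvian tax equals MEC at q*: 13.16 + 0.30×48.0505 = 27.5752.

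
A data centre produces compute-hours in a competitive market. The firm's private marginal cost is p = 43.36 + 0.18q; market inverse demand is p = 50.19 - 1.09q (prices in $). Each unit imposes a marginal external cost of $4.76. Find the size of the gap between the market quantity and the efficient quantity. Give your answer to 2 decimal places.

3.75 units

Market equilibrium (private): 43.36 + 0.18q = 50.19 - 1.09q → q_m = 5.3780.
Social marginal cost = private MC + MEC = 48.12 + 0.18q.
Set SMC = demand: 48.12 + 0.18q = 50.19 - 1.09q → q* = 1.6299.
Gap = |5.3780 − 1.6299| = 3.7481.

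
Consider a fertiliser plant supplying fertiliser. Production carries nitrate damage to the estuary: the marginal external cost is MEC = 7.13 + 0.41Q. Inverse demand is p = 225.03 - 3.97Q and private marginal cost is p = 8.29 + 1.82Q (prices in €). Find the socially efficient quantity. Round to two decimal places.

Q* = 33.81

Social marginal cost = private MC + MEC = 15.42 + 2.23Q.
Set SMC = demand: 15.42 + 2.23Q = 225.03 - 3.97Q → Q* = 33.8081.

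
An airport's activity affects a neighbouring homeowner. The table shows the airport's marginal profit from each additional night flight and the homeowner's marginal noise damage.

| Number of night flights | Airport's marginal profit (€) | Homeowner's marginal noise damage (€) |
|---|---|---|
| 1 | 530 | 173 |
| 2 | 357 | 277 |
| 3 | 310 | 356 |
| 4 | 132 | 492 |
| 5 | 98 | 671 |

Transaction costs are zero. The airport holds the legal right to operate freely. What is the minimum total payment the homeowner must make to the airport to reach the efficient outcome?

€540

Left alone the airport would choose level 5 (marginal profit stays positive).
Efficient level: k* = 2 (marginal profit ≥ marginal noise damage through 2).
The homeowner must at least cover the airport's forgone profit from cutting 5→2: 310 + 132 + 98 = 540.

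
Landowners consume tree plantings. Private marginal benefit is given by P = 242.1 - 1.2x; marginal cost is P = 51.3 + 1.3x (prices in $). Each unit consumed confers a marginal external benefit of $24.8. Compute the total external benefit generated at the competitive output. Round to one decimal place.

$1892.7

Market equilibrium (private): 51.3 + 1.3x = 242.1 - 1.2x → x_m = 76.3200.
Total external benefit = MEB × x_m = 24.8 × 76.3200 = 1892.7360.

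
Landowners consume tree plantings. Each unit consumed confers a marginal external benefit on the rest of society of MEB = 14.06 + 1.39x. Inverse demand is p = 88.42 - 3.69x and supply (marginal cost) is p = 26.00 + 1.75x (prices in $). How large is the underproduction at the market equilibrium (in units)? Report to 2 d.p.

7.41 units

Market equilibrium (private): 26.00 + 1.75x = 88.42 - 3.69x → x_m = 11.4743.
Social marginal benefit = demand + MEB = 102.48 - 2.30x.
Set SMB = MC: 102.48 - 2.30x = 26.00 + 1.75x → x* = 18.8840.
Gap = |11.4743 − 18.8840| = 7.4097.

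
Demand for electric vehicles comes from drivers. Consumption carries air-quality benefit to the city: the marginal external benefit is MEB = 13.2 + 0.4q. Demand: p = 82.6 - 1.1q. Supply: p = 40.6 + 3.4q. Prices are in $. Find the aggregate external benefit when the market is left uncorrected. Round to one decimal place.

Market equilibrium (private): 40.6 + 3.4q = 82.6 - 1.1q → q_m = 9.3333.
Total external benefit = ∫₀^{q_m} (13.2 + 0.4q) dq = 13.2×9.3333 + ½×0.4×9.3333² = 140.6217.

$140.6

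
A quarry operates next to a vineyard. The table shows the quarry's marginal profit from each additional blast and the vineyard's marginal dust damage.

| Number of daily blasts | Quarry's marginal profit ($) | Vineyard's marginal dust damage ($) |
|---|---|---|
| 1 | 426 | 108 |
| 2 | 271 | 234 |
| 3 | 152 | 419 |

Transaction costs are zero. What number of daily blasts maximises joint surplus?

2

Bargaining reaches the level where marginal profit last exceeds marginal dust damage.
That holds through level 2 (271 ≥ 234) but not at 3 (152 < 419).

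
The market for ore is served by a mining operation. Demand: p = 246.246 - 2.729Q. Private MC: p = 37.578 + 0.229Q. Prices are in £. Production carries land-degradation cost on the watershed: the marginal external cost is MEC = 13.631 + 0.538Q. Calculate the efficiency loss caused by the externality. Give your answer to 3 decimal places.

Market equilibrium (private): 37.578 + 0.229Q = 246.246 - 2.729Q → Q_m = 70.5436.
Social marginal cost = private MC + MEC = 51.209 + 0.767Q.
Set SMC = demand: 51.209 + 0.767Q = 246.246 - 2.729Q → Q* = 55.7886.
The welfare-loss triangle has base |Q_m − Q*| and height MEC(Q_m) (the vertical gap between SMC and demand is zero at Q* and MEC at Q_m).
DWL = ½ × 14.7550 × 51.5835 = 380.5573.

DWL = £380.557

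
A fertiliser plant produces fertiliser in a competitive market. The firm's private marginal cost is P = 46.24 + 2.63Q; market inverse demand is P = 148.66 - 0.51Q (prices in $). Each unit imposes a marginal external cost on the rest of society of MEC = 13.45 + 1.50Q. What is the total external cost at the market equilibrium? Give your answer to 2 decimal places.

Market equilibrium (private): 46.24 + 2.63Q = 148.66 - 0.51Q → Q_m = 32.6178.
Total external cost = ∫₀^{Q_m} (13.45 + 1.50Q) dQ = 13.45×32.6178 + ½×1.50×32.6178² = 1236.6501.

$1236.65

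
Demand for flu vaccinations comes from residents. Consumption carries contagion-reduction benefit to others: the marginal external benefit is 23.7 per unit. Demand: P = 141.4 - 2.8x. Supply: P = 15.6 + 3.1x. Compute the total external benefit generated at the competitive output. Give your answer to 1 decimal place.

Market equilibrium (private): 15.6 + 3.1x = 141.4 - 2.8x → x_m = 21.3220.
Total external benefit = MEB × x_m = 23.7 × 21.3220 = 505.3314.

505.3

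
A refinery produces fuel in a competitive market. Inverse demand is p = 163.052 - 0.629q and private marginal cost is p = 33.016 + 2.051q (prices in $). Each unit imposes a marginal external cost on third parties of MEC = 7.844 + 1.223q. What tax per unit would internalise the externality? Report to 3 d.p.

Social marginal cost = private MC + MEC = 40.860 + 3.274q.
Set SMC = demand: 40.860 + 3.274q = 163.052 - 0.629q → q* = 31.3072.
The Pigouvian tax equals MEC at q*: 7.844 + 1.223×31.3072 = 46.1327.

tax = $46.133 per unit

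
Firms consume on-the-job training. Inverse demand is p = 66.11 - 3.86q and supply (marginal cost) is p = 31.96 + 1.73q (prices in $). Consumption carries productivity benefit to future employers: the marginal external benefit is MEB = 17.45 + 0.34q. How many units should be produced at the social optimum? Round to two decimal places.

q* = 9.83

Social marginal benefit = demand + MEB = 83.56 - 3.52q.
Set SMB = MC: 83.56 - 3.52q = 31.96 + 1.73q → q* = 9.8286.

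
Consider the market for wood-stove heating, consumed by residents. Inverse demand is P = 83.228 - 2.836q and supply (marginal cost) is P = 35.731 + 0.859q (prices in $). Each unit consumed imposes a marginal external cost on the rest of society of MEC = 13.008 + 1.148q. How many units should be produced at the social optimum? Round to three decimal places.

Social marginal benefit = demand − MEC = 70.220 - 3.984q.
Set SMB = MC: 70.220 - 3.984q = 35.731 + 0.859q → q* = 7.1214.

q* = 7.121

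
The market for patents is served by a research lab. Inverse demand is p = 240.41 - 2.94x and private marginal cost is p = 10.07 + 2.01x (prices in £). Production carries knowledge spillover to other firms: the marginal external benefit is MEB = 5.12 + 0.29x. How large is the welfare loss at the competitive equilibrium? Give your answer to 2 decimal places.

DWL = £37.18

Market equilibrium (private): 10.07 + 2.01x = 240.41 - 2.94x → x_m = 46.5333.
Social marginal cost = private MC − MEB = 4.95 + 1.72x.
Set SMC = demand: 4.95 + 1.72x = 240.41 - 2.94x → x* = 50.5279.
Height of the DWL triangle at x_m is demand(x_m) − SMC(x_m) = MEB(x_m) = 18.6147.
DWL = ½ × 3.9946 × 18.6147 = 37.1791.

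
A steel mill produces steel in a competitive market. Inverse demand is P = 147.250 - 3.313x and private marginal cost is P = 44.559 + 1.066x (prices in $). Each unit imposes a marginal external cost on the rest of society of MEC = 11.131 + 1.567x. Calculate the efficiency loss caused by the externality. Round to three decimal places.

Market equilibrium (private): 44.559 + 1.066x = 147.250 - 3.313x → x_m = 23.4508.
Social marginal cost = private MC + MEC = 55.690 + 2.633x.
Set SMC = demand: 55.690 + 2.633x = 147.250 - 3.313x → x* = 15.3986.
Between x* and x_m the wedge SMC − demand runs linearly from 0 to MEC(x_m), so the loss is a triangle.
DWL = ½ × 8.0522 × 47.8784 = 192.7632.

DWL = $192.763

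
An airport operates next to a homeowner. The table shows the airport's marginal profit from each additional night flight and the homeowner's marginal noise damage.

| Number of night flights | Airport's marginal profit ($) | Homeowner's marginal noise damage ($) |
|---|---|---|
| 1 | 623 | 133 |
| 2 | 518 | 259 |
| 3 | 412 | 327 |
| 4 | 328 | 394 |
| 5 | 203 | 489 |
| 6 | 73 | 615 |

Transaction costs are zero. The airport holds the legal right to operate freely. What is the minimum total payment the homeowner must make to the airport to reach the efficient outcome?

$604

Left alone the airport would choose level 6 (marginal profit stays positive).
Efficient level: k* = 3 (marginal profit ≥ marginal noise damage through 3).
The homeowner must at least cover the airport's forgone profit from cutting 6→3: 328 + 203 + 73 = 604.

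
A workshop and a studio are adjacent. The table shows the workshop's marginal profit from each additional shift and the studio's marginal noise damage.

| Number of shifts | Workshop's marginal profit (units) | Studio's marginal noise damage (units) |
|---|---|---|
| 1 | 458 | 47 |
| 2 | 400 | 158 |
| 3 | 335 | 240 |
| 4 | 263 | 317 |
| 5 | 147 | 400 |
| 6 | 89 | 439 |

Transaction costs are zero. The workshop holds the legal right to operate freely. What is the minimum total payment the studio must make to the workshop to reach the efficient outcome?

Left alone the workshop would choose level 6 (marginal profit stays positive).
Efficient level: k* = 3 (marginal profit ≥ marginal noise damage through 3).
The studio must at least cover the workshop's forgone profit from cutting 6→3: 263 + 147 + 89 = 499.

499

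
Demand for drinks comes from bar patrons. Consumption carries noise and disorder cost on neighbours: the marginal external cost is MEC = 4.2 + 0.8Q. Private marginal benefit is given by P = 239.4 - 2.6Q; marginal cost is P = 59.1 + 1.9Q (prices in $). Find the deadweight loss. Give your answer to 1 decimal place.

DWL = $124.0

Market equilibrium (private): 59.1 + 1.9Q = 239.4 - 2.6Q → Q_m = 40.0667.
Social marginal benefit = demand − MEC = 235.2 - 3.4Q.
Set SMB = MC: 235.2 - 3.4Q = 59.1 + 1.9Q → Q* = 33.2264.
Height of the DWL triangle at Q_m is MC(Q_m) − SMB(Q_m) = MEC(Q_m) = 36.2533.
DWL = ½ × 6.8403 × 36.2533 = 123.9917.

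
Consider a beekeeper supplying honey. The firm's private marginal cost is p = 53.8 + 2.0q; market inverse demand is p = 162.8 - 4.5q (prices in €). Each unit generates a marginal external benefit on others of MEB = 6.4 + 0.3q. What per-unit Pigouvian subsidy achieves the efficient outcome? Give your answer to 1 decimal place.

subsidy = €12.0 per unit

Social marginal cost = private MC − MEB = 47.4 + 1.7q.
Set SMC = demand: 47.4 + 1.7q = 162.8 - 4.5q → q* = 18.6129.
The Pigouvian subsidy equals MEB at q*: 6.4 + 0.3×18.6129 = 11.9839.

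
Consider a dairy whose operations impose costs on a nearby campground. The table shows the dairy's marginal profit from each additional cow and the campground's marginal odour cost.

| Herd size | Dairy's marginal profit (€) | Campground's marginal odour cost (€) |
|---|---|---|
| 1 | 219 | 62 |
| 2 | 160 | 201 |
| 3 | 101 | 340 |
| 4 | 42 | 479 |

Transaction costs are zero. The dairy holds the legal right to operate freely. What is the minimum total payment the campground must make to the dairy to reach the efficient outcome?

€303

Left alone the dairy would choose level 4 (marginal profit stays positive).
Efficient level: k* = 1 (marginal profit ≥ marginal odour cost through 1).
The campground must at least cover the dairy's forgone profit from cutting 4→1: 160 + 101 + 42 = 303.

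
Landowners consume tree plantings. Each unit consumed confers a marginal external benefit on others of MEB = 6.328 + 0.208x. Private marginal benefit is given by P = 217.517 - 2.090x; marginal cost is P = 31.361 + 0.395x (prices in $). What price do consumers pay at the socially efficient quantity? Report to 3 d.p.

Social marginal benefit = demand + MEB = 223.845 - 1.882x.
Set SMB = MC: 223.845 - 1.882x = 31.361 + 0.395x → x* = 84.5340.
Consumer price on the demand curve at x*: 217.517 − 2.090×84.5340 = 40.8409.

P = $40.841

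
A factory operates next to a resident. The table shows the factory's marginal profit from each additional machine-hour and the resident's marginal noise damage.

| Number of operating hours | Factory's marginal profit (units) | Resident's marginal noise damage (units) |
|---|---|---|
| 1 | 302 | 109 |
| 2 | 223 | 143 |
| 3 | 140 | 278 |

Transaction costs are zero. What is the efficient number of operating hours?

2

Bargaining reaches the level where marginal profit last exceeds marginal noise damage.
That holds through level 2 (223 ≥ 143) but not at 3 (140 < 278).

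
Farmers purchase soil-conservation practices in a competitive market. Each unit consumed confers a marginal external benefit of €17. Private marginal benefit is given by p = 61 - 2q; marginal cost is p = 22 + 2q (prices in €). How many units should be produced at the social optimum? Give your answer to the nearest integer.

Social marginal benefit = demand + MEB = 78 - 2q.
Set SMB = MC: 78 - 2q = 22 + 2q → q* = 14.0000.

q* = 14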